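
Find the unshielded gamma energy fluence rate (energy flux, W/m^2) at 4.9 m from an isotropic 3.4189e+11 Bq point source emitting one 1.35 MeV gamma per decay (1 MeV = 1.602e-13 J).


psi = A * E * 1.602e-13 / (4*pi*r^2)
psi = 3.4189e+11 * 1.35 * 1.602e-13 / (4*pi*4.9^2)
psi = 2.4506e-04 W/m^2

2.4506e-04


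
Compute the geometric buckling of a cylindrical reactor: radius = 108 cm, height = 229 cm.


B^2 = (2.405/R)^2 + (pi/H)^2
B^2 = (2.405/108)^2 + (pi/229)^2
B^2 = 6.8409e-04 /cm^2

6.8409e-04


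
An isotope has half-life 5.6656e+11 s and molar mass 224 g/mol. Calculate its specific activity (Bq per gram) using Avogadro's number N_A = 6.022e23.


lambda = ln(2) / t_half = ln(2) / 5.6656e+11 = 1.223431e-12 /s
SA = lambda * N_A / M
SA = 1.223431e-12 * 6.022e23 / 224
SA = 3.2891e+09 Bq/g

3.2891e+09


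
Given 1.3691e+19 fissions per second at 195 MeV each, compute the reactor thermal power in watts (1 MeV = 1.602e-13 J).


P = fission_rate * E_MeV * 1.602e-13
P = 1.3691e+19 * 195 * 1.602e-13
P = 4.2769e+08 W

4.2769e+08


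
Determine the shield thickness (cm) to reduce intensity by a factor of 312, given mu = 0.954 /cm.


x = ln(factor) / mu
x = ln(312) / 0.954
x = 6.0199 cm

6.0199


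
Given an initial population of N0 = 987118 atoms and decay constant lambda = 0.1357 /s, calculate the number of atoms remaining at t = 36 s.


N = N0 * exp(-lambda * t)
N = 987118 * exp(-0.1357 * 36)
N = 7460.3

7460.3


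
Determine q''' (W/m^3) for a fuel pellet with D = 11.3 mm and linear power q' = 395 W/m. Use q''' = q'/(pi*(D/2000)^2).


r = D / 2 / 1000 = 11.3 / 2 / 1000 = 0.00565 m
q''' = q' / (pi * r^2)
q''' = 395 / (pi * 0.00565^2)
q''' = 3.9387e+06 W/m^3

3.9387e+06


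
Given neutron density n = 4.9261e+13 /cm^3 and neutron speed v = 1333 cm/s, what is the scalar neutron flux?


phi = n * v
phi = 4.9261e+13 * 1333
phi = 6.5665e+16 /cm^2/s

6.5665e+16


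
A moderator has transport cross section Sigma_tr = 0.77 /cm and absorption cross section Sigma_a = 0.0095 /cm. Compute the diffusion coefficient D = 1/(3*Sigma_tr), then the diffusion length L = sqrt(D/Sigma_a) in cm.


D = 1 / (3 * Sigma_tr) = 1 / (3 * 0.77) = 0.4329004 cm
L = sqrt(D / Sigma_a)
L = sqrt(0.4329004 / 0.0095)
L = 6.7504 cm

6.7504


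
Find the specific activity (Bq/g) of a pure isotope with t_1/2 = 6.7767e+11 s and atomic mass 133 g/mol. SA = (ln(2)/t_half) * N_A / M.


lambda = ln(2) / t_half = ln(2) / 6.7767e+11 = 1.022839e-12 /s
SA = lambda * N_A / M
SA = 1.022839e-12 * 6.022e23 / 133
SA = 4.6312e+09 Bq/g

4.6312e+09


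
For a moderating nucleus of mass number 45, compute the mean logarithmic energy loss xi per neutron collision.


xi = 1 + (A-1)^2/(2A) * ln((A-1)/(A+1))
xi = 1 + (45-1)^2/(2*45) * ln((45-1)/(45 +1))
xi = 0.043793

0.043793


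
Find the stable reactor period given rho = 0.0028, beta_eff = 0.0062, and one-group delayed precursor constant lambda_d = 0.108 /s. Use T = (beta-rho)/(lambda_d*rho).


T = (beta - rho) / (lambda_d * rho)
T = (0.0062 - 0.0028) / (0.108 * 0.0028)
T = 11.243 s

11.243


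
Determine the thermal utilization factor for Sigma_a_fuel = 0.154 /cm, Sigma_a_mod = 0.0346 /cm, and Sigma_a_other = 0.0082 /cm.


f = Sigma_a_fuel / (Sigma_a_fuel + Sigma_a_mod + Sigma_a_other)
f = 0.154 / (0.154 + 0.0346 + 0.0082)
f = 0.78252

0.78252


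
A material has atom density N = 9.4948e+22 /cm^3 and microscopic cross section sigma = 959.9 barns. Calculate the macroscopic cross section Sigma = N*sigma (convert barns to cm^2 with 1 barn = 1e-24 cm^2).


Sigma = N * sigma_barns * 1e-24
Sigma = 9.4948e+22 * 959.9 * 1e-24
Sigma = 91.141 /cm

91.141


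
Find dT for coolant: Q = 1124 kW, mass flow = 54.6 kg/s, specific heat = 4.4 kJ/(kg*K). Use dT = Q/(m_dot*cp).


dT = Q / (m_dot * cp)
dT = 1124 / (54.6 * 4.4)
dT = 4.6787 C

4.6787


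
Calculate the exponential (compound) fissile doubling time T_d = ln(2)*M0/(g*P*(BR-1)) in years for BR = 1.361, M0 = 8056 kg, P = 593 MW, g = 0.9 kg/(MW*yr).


Breeding gain G = BR - 1 = 1.361 - 1 = 0.361
Fissile production rate = g * P * G = 0.9 * 593 * 0.361 = 192.6657 kg/yr
T_d = ln(2) * M0 / (g * P * G)
T_d = ln(2) * 8056 / 192.6657 = 28.983 yr

28.983


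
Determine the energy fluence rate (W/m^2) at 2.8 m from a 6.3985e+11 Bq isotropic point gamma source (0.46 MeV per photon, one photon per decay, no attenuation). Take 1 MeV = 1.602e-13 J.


psi = A * E * 1.602e-13 / (4*pi*r^2)
psi = 6.3985e+11 * 0.46 * 1.602e-13 / (4*pi*2.8^2)
psi = 4.7860e-04 W/m^2

4.7860e-04


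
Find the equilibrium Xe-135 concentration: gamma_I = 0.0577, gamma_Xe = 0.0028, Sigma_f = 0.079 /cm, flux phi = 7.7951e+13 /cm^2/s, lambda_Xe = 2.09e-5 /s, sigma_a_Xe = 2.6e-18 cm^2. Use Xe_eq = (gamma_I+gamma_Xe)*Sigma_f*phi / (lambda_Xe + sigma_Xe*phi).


Xe_eq = (gamma_I + gamma_Xe) * Sigma_f * phi / (lambda_Xe + sigma_Xe * phi)
Numerator = (0.0577 + 0.0028) * 0.079 * 7.7951e+13 = 3.725668e+11
Denominator = 2.09e-5 + 2.6e-18 * 7.7951e+13 = 2.235726e-04
Xe_eq = 3.725668e+11 / 2.235726e-04 = 1.6664e+15 /cm^3

1.6664e+15


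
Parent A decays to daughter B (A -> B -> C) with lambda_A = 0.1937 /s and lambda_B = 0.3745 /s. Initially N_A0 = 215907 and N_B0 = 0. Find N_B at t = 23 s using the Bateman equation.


N_B(t) = lambda_A * N_A0 / (lambda_B - lambda_A) * [exp(-lambda_A*t) - exp(-lambda_B*t)]
exp(-0.1937*23) = 0.01161916; exp(-0.3745*23) = 1.816371e-04
N_B = 0.1937 * 215907 / (0.3745 - 0.1937) * (0.01161916 - 1.816371e-04)
N_B = 2645.6

2645.6


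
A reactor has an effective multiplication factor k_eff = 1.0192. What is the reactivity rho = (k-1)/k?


rho = (k_eff - 1) / k_eff
rho = (1.0192 - 1) / 1.0192
rho = 0.018838

0.018838


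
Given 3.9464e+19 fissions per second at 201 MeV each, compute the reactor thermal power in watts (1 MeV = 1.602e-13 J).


P = fission_rate * E_MeV * 1.602e-13
P = 3.9464e+19 * 201 * 1.602e-13
P = 1.2707e+09 W

1.2707e+09


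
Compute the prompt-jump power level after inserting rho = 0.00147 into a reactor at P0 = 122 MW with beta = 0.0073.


P1/P0 = beta / (beta - rho)
P1/P0 = 0.0073 / (0.0073 - 0.00147) = 1.252144
P1 = 122 * 1.252144 = 152.76 MW

152.76


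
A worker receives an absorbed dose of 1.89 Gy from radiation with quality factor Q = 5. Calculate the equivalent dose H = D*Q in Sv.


H = D * Q
H = 1.89 * 5
H = 9.4500 Sv

9.4500


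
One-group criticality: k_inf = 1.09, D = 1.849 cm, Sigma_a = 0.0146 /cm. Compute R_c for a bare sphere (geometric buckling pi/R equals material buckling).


L^2 = D / Sigma_a = 1.849 / 0.0146 = 126.6438 cm^2
B_m^2 = (k_inf - 1) / L^2 = (1.09 - 1) / 126.6438 = 7.106546e-04 /cm^2
For a bare sphere: B_g = pi/R, so R_c = pi / sqrt(B_m^2)
R_c = pi / sqrt(7.106546e-04) = 117.85 cm

117.85


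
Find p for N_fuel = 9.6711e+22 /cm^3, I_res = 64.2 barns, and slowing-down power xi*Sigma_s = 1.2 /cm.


p = exp(-N * I * 1e-24 / (xi*Sigma_s))
p = exp(-9.6711e+22 * 64.2 * 1e-24 / 1.2)
p = 0.0056617

0.0056617


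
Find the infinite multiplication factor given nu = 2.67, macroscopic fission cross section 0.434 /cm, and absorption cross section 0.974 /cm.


k_inf = nu * Sigma_f / Sigma_a
k_inf = 2.67 * 0.434 / 0.974
k_inf = 1.1897

1.1897


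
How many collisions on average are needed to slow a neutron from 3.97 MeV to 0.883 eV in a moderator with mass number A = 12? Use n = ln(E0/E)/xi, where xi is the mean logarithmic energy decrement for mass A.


xi = 1 + (A-1)^2/(2A)*ln((A-1)/(A+1)) = 0.1577690 (for A = 12)
n = ln(E0/E) / xi
n = ln(3.97e6 / 0.883) / 0.1577690
n = ln(4.496036e+06) / 0.1577690 = 97.096

97.096


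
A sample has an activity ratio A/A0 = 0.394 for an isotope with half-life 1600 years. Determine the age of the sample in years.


lambda = ln(2) / t_half = ln(2) / 1600 = 4.332170e-04 /yr
t = -ln(A/A0) / lambda
t = -ln(0.394) / 4.332170e-04
t = 2150.0 yr

2150.0


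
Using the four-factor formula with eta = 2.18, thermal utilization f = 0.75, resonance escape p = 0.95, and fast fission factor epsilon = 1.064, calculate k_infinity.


k_inf = eta * f * p * epsilon
k_inf = 2.18 * 0.75 * 0.95 * 1.064
k_inf = 1.6527

1.6527


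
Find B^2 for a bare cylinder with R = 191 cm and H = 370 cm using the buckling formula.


B^2 = (2.405/R)^2 + (pi/H)^2
B^2 = (2.405/191)^2 + (pi/370)^2
B^2 = 2.3064e-04 /cm^2

2.3064e-04


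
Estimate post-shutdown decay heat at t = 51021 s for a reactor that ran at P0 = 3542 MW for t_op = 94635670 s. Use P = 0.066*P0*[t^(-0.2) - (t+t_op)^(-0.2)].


P/P0 = 0.066 * [t^(-0.2) - (t + t_op)^(-0.2)]
P/P0 = 0.066 * [51021^(-0.2) - (51021 + 94635670)^(-0.2)]
P/P0 = 0.066 * [0.1144064 - 0.02539465] = 0.005874776
P = 3542 * 0.005874776 = 20.808 MW

20.808


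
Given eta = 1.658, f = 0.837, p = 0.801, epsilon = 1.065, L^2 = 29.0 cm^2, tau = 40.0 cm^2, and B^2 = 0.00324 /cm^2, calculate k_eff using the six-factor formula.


k_inf = eta*f*p*eps = 1.658*0.837*0.801*1.065 = 1.183838
P_TNL = 1/(1 + L^2*B^2) = 1/(1 + 29.0*0.00324) = 0.9141102
P_FNL = exp(-B^2*tau) = exp(-0.00324*40.0) = 0.8784467
k_eff = k_inf * P_TNL * P_FNL = 1.183838 * 0.9141102 * 0.8784467
k_eff = 0.95062

0.95062


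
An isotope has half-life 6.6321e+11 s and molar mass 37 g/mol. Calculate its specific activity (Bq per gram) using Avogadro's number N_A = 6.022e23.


lambda = ln(2) / t_half = ln(2) / 6.6321e+11 = 1.045140e-12 /s
SA = lambda * N_A / M
SA = 1.045140e-12 * 6.022e23 / 37
SA = 1.7010e+10 Bq/g

1.7010e+10


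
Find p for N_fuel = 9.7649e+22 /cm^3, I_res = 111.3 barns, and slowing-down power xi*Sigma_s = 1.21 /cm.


p = exp(-N * I * 1e-24 / (xi*Sigma_s))
p = exp(-9.7649e+22 * 111.3 * 1e-24 / 1.21)
p = 1.2564e-04

1.2564e-04


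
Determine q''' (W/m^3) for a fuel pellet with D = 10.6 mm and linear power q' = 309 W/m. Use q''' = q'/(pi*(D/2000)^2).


r = D / 2 / 1000 = 10.6 / 2 / 1000 = 0.0053 m
q''' = q' / (pi * r^2)
q''' = 309 / (pi * 0.0053^2)
q''' = 3.5015e+06 W/m^3

3.5015e+06


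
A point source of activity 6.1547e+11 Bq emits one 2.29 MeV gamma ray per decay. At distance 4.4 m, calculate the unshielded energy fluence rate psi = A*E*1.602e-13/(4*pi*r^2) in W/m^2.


psi = A * E * 1.602e-13 / (4*pi*r^2)
psi = 6.1547e+11 * 2.29 * 1.602e-13 / (4*pi*4.4^2)
psi = 9.2809e-04 W/m^2

9.2809e-04


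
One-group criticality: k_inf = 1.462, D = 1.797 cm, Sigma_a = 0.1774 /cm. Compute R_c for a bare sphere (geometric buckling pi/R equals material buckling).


L^2 = D / Sigma_a = 1.797 / 0.1774 = 10.12965 cm^2
B_m^2 = (k_inf - 1) / L^2 = (1.462 - 1) / 10.12965 = 0.04560868 /cm^2
For a bare sphere: B_g = pi/R, so R_c = pi / sqrt(B_m^2)
R_c = pi / sqrt(0.04560868) = 14.710 cm

14.710


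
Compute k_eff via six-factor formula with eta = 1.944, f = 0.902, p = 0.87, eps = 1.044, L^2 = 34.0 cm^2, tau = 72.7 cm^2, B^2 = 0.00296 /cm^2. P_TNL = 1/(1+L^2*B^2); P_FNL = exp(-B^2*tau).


k_inf = eta*f*p*eps = 1.944*0.902*0.87*1.044 = 1.592658
P_TNL = 1/(1 + L^2*B^2) = 1/(1 + 34.0*0.00296) = 0.9085623
P_FNL = exp(-B^2*tau) = exp(-0.00296*72.7) = 0.8063866
k_eff = k_inf * P_TNL * P_FNL = 1.592658 * 0.9085623 * 0.8063866
k_eff = 1.1669

1.1669


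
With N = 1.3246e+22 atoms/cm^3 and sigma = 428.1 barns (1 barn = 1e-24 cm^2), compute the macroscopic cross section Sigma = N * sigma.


Sigma = N * sigma_barns * 1e-24
Sigma = 1.3246e+22 * 428.1 * 1e-24
Sigma = 5.6706 /cm

5.6706


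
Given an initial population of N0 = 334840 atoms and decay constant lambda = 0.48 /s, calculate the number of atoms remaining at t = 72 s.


N = N0 * exp(-lambda * t)
N = 334840 * exp(-0.48 * 72)
N = 3.2781e-10

3.2781e-10


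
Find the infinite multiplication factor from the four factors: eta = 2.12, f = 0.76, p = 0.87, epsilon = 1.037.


k_inf = eta * f * p * epsilon
k_inf = 2.12 * 0.76 * 0.87 * 1.037
k_inf = 1.4536

1.4536


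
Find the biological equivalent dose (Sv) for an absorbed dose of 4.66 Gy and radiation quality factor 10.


H = D * Q
H = 4.66 * 10
H = 46.600 Sv

46.600


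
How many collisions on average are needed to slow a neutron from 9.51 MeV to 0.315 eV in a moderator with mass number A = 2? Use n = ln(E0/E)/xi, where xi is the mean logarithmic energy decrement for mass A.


xi = 1 + (A-1)^2/(2A)*ln((A-1)/(A+1)) = 0.7253469 (for A = 2)
n = ln(E0/E) / xi
n = ln(9.51e6 / 0.315) / 0.7253469
n = ln(3.019048e+07) / 0.7253469 = 23.745

23.745


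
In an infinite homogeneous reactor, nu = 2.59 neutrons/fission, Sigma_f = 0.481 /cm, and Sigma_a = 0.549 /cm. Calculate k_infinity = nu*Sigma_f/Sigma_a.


k_inf = nu * Sigma_f / Sigma_a
k_inf = 2.59 * 0.481 / 0.549
k_inf = 2.2692

2.2692


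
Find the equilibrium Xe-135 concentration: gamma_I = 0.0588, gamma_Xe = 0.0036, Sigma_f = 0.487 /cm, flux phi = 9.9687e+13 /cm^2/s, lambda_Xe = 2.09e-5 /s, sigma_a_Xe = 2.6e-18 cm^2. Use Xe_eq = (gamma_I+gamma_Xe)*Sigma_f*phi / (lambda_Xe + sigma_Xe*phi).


Xe_eq = (gamma_I + gamma_Xe) * Sigma_f * phi / (lambda_Xe + sigma_Xe * phi)
Numerator = (0.0588 + 0.0036) * 0.487 * 9.9687e+13 = 3.029368e+12
Denominator = 2.09e-5 + 2.6e-18 * 9.9687e+13 = 2.800862e-04
Xe_eq = 3.029368e+12 / 2.800862e-04 = 1.0816e+16 /cm^3

1.0816e+16


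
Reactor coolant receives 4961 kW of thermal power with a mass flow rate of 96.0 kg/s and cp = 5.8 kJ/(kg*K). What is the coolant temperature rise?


dT = Q / (m_dot * cp)
dT = 4961 / (96.0 * 5.8)
dT = 8.9098 C

8.9098


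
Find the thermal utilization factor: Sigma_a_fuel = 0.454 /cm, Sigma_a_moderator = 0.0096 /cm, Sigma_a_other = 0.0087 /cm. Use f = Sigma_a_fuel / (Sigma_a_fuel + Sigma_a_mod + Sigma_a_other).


f = Sigma_a_fuel / (Sigma_a_fuel + Sigma_a_mod + Sigma_a_other)
f = 0.454 / (0.454 + 0.0096 + 0.0087)
f = 0.96125

0.96125


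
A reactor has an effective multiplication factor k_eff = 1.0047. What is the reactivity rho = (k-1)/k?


rho = (k_eff - 1) / k_eff
rho = (1.0047 - 1) / 1.0047
rho = 0.0046780

0.0046780


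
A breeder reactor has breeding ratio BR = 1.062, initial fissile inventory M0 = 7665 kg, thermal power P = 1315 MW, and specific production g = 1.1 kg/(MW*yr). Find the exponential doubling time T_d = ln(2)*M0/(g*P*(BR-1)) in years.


Breeding gain G = BR - 1 = 1.062 - 1 = 0.062
Fissile production rate = g * P * G = 1.1 * 1315 * 0.062 = 89.683 kg/yr
T_d = ln(2) * M0 / (g * P * G)
T_d = ln(2) * 7665 / 89.683 = 59.242 yr

59.242


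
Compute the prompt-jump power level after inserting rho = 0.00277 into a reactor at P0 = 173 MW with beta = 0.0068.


P1/P0 = beta / (beta - rho)
P1/P0 = 0.0068 / (0.0068 - 0.00277) = 1.687345
P1 = 173 * 1.687345 = 291.91 MW

291.91


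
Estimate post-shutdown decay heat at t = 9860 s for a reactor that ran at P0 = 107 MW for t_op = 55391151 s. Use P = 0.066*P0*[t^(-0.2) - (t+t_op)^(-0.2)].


P/P0 = 0.066 * [t^(-0.2) - (t + t_op)^(-0.2)]
P/P0 = 0.066 * [9860^(-0.2) - (9860 + 55391151)^(-0.2)]
P/P0 = 0.066 * [0.1589369 - 0.02826809] = 0.008624141
P = 107 * 0.008624141 = 0.92278 MW

0.92278


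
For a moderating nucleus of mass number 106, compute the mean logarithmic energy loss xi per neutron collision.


xi = 1 + (A-1)^2/(2A) * ln((A-1)/(A+1))
xi = 1 + (106-1)^2/(2*106) * ln((106-1)/(106 +1))
xi = 0.018750

0.018750


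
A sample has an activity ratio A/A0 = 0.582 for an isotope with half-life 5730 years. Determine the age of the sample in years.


lambda = ln(2) / t_half = ln(2) / 5730 = 1.209681e-04 /yr
t = -ln(A/A0) / lambda
t = -ln(0.582) / 1.209681e-04
t = 4474.6 yr

4474.6


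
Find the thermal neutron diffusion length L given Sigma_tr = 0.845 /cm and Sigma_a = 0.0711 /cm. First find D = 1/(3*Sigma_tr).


D = 1 / (3 * Sigma_tr) = 1 / (3 * 0.845) = 0.3944773 cm
L = sqrt(D / Sigma_a)
L = sqrt(0.3944773 / 0.0711)
L = 2.3555 cm

2.3555


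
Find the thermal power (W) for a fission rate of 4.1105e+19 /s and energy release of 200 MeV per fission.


P = fission_rate * E_MeV * 1.602e-13
P = 4.1105e+19 * 200 * 1.602e-13
P = 1.3170e+09 W

1.3170e+09


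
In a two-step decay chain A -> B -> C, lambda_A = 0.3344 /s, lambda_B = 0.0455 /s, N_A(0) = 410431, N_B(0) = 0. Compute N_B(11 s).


N_B(t) = lambda_A * N_A0 / (lambda_B - lambda_A) * [exp(-lambda_A*t) - exp(-lambda_B*t)]
exp(-0.3344*11) = 0.02526336; exp(-0.0455*11) = 0.6062275
N_B = 0.3344 * 410431 / (0.0455 - 0.3344) * (0.02526336 - 0.6062275)
N_B = 275999

275999


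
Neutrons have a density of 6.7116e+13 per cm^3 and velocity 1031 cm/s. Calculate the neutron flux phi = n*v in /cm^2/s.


phi = n * v
phi = 6.7116e+13 * 1031
phi = 6.9197e+16 /cm^2/s

6.9197e+16


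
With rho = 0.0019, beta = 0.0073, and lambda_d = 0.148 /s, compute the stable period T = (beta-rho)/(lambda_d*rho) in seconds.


T = (beta - rho) / (lambda_d * rho)
T = (0.0073 - 0.0019) / (0.148 * 0.0019)
T = 19.203 s

19.203


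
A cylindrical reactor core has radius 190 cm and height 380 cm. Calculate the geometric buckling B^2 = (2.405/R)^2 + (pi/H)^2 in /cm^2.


B^2 = (2.405/R)^2 + (pi/H)^2
B^2 = (2.405/190)^2 + (pi/380)^2
B^2 = 2.2857e-04 /cm^2

2.2857e-04


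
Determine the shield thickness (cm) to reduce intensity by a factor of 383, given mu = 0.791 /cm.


x = ln(factor) / mu
x = ln(383) / 0.791
x = 7.5196 cm

7.5196


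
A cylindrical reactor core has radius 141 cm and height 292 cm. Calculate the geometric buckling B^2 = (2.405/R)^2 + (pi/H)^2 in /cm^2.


B^2 = (2.405/R)^2 + (pi/H)^2
B^2 = (2.405/141)^2 + (pi/292)^2
B^2 = 4.0669e-04 /cm^2

4.0669e-04


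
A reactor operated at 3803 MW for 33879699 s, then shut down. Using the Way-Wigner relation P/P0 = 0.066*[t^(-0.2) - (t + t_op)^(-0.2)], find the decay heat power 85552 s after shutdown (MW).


P/P0 = 0.066 * [t^(-0.2) - (t + t_op)^(-0.2)]
P/P0 = 0.066 * [85552^(-0.2) - (85552 + 33879699)^(-0.2)]
P/P0 = 0.066 * [0.1031701 - 0.03117404] = 0.004751740
P = 3803 * 0.004751740 = 18.071 MW

18.071


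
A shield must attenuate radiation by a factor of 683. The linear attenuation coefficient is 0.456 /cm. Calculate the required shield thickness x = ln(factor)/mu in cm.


x = ln(factor) / mu
x = ln(683) / 0.456
x = 14.312 cm

14.312


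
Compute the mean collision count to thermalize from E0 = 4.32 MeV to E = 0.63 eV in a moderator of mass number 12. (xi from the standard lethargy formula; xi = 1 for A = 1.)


xi = 1 + (A-1)^2/(2A)*ln((A-1)/(A+1)) = 0.1577690 (for A = 12)
n = ln(E0/E) / xi
n = ln(4.32e6 / 0.63) / 0.1577690
n = ln(6.857143e+06) / 0.1577690 = 99.771

99.771


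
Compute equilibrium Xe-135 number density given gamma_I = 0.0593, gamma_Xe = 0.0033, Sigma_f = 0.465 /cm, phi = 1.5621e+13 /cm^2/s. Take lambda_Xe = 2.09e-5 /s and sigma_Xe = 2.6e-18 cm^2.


Xe_eq = (gamma_I + gamma_Xe) * Sigma_f * phi / (lambda_Xe + sigma_Xe * phi)
Numerator = (0.0593 + 0.0033) * 0.465 * 1.5621e+13 = 4.547117e+11
Denominator = 2.09e-5 + 2.6e-18 * 1.5621e+13 = 6.151460e-05
Xe_eq = 4.547117e+11 / 6.151460e-05 = 7.3919e+15 /cm^3

7.3919e+15


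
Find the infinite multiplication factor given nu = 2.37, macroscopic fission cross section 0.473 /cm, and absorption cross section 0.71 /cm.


k_inf = nu * Sigma_f / Sigma_a
k_inf = 2.37 * 0.473 / 0.71
k_inf = 1.5789

1.5789


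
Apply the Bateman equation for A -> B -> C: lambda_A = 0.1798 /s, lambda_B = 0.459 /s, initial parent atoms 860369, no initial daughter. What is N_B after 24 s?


N_B(t) = lambda_A * N_A0 / (lambda_B - lambda_A) * [exp(-lambda_A*t) - exp(-lambda_B*t)]
exp(-0.1798*24) = 0.01336388; exp(-0.459*24) = 1.643660e-05
N_B = 0.1798 * 860369 / (0.459 - 0.1798) * (0.01336388 - 1.643660e-05)
N_B = 7395.3

7395.3


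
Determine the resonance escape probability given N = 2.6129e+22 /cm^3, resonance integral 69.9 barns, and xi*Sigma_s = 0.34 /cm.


p = exp(-N * I * 1e-24 / (xi*Sigma_s))
p = exp(-2.6129e+22 * 69.9 * 1e-24 / 0.34)
p = 0.0046457

0.0046457


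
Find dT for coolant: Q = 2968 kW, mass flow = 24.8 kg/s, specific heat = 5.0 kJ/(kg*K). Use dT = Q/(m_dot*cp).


dT = Q / (m_dot * cp)
dT = 2968 / (24.8 * 5.0)
dT = 23.935 C

23.935


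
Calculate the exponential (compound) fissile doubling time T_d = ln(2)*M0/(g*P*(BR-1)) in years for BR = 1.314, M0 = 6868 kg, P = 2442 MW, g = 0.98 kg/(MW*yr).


Breeding gain G = BR - 1 = 1.314 - 1 = 0.314
Fissile production rate = g * P * G = 0.98 * 2442 * 0.314 = 751.45224 kg/yr
T_d = ln(2) * M0 / (g * P * G)
T_d = ln(2) * 6868 / 751.45224 = 6.3351 yr

6.3351


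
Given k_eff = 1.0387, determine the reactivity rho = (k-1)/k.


rho = (k_eff - 1) / k_eff
rho = (1.0387 - 1) / 1.0387
rho = 0.037258

0.037258


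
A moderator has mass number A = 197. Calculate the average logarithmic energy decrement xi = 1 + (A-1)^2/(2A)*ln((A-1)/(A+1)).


xi = 1 + (A-1)^2/(2A) * ln((A-1)/(A+1))
xi = 1 + (197-1)^2/(2*197) * ln((197-1)/(197 +1))
xi = 0.010118

0.010118


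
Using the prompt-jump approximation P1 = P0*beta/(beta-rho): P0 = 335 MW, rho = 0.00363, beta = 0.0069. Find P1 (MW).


P1/P0 = beta / (beta - rho)
P1/P0 = 0.0069 / (0.0069 - 0.00363) = 2.110092
P1 = 335 * 2.110092 = 706.88 MW

706.88


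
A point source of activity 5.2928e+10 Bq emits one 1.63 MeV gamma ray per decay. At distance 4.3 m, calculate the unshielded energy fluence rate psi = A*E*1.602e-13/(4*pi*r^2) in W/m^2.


psi = A * E * 1.602e-13 / (4*pi*r^2)
psi = 5.2928e+10 * 1.63 * 1.602e-13 / (4*pi*4.3^2)
psi = 5.9482e-05 W/m^2

5.9482e-05


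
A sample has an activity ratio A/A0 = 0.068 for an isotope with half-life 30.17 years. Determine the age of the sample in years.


lambda = ln(2) / t_half = ln(2) / 30.17 = 0.02297472 /yr
t = -ln(A/A0) / lambda
t = -ln(0.068) / 0.02297472
t = 117.01 yr

117.01


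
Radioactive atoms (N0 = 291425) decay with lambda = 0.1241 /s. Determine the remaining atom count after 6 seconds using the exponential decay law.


N = N0 * exp(-lambda * t)
N = 291425 * exp(-0.1241 * 6)
N = 138405

138405


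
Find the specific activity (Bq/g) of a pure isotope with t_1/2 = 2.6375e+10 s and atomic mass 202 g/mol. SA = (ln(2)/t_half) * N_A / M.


lambda = ln(2) / t_half = ln(2) / 2.6375e+10 = 2.628046e-11 /s
SA = lambda * N_A / M
SA = 2.628046e-11 * 6.022e23 / 202
SA = 7.8347e+10 Bq/g

7.8347e+10


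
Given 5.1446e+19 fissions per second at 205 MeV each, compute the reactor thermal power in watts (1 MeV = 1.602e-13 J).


P = fission_rate * E_MeV * 1.602e-13
P = 5.1446e+19 * 205 * 1.602e-13
P = 1.6895e+09 W

1.6895e+09


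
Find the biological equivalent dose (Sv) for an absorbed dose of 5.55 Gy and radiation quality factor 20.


H = D * Q
H = 5.55 * 20
H = 111.00 Sv

111.00


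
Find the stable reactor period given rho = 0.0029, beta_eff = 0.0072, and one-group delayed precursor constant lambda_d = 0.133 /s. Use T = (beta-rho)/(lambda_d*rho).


T = (beta - rho) / (lambda_d * rho)
T = (0.0072 - 0.0029) / (0.133 * 0.0029)
T = 11.149 s

11.149


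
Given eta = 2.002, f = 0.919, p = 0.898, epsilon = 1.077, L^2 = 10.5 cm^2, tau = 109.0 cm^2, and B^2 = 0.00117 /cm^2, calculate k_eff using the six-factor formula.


k_inf = eta*f*p*eps = 2.002*0.919*0.898*1.077 = 1.779392
P_TNL = 1/(1 + L^2*B^2) = 1/(1 + 10.5*0.00117) = 0.9878641
P_FNL = exp(-B^2*tau) = exp(-0.00117*109.0) = 0.8802670
k_eff = k_inf * P_TNL * P_FNL = 1.779392 * 0.9878641 * 0.8802670
k_eff = 1.5473

1.5473


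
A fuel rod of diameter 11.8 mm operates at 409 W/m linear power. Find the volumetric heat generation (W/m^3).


r = D / 2 / 1000 = 11.8 / 2 / 1000 = 0.0059 m
q''' = q' / (pi * r^2)
q''' = 409 / (pi * 0.0059^2)
q''' = 3.7400e+06 W/m^3

3.7400e+06


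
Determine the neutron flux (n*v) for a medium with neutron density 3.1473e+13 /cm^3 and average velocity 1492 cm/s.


phi = n * v
phi = 3.1473e+13 * 1492
phi = 4.6958e+16 /cm^2/s

4.6958e+16


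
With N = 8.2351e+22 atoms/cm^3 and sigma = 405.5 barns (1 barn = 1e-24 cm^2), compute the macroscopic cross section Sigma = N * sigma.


Sigma = N * sigma_barns * 1e-24
Sigma = 8.2351e+22 * 405.5 * 1e-24
Sigma = 33.393 /cm

33.393


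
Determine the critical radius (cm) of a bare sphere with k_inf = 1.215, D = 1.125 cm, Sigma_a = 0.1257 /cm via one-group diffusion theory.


L^2 = D / Sigma_a = 1.125 / 0.1257 = 8.949881 cm^2
B_m^2 = (k_inf - 1) / L^2 = (1.215 - 1) / 8.949881 = 0.02402267 /cm^2
For a bare sphere: B_g = pi/R, so R_c = pi / sqrt(B_m^2)
R_c = pi / sqrt(0.02402267) = 20.269 cm

20.269


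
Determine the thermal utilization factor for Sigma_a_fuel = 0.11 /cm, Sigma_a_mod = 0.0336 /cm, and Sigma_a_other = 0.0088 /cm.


f = Sigma_a_fuel / (Sigma_a_fuel + Sigma_a_mod + Sigma_a_other)
f = 0.11 / (0.11 + 0.0336 + 0.0088)
f = 0.72178

0.72178


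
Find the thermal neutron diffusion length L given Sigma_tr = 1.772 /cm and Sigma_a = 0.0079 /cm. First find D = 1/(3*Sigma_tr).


D = 1 / (3 * Sigma_tr) = 1 / (3 * 1.772) = 0.1881114 cm
L = sqrt(D / Sigma_a)
L = sqrt(0.1881114 / 0.0079)
L = 4.8797 cm

4.8797


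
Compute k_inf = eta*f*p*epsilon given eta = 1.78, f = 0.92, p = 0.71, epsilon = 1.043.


k_inf = eta * f * p * epsilon
k_inf = 1.78 * 0.92 * 0.71 * 1.043
k_inf = 1.2127

1.2127


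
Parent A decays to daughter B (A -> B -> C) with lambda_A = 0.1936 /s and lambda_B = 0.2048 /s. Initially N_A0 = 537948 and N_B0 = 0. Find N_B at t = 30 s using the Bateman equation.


N_B(t) = lambda_A * N_A0 / (lambda_B - lambda_A) * [exp(-lambda_A*t) - exp(-lambda_B*t)]
exp(-0.1936*30) = 0.003003431; exp(-0.2048*30) = 0.002146321
N_B = 0.1936 * 537948 / (0.2048 - 0.1936) * (0.003003431 - 0.002146321)
N_B = 7970.1

7970.1


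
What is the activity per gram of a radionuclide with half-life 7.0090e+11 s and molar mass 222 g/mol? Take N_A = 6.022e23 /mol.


lambda = ln(2) / t_half = ln(2) / 7.0090e+11 = 9.889388e-13 /s
SA = lambda * N_A / M
SA = 9.889388e-13 * 6.022e23 / 222
SA = 2.6826e+09 Bq/g

2.6826e+09


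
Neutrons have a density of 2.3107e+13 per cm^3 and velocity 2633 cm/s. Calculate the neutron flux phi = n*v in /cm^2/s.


phi = n * v
phi = 2.3107e+13 * 2633
phi = 6.0841e+16 /cm^2/s

6.0841e+16


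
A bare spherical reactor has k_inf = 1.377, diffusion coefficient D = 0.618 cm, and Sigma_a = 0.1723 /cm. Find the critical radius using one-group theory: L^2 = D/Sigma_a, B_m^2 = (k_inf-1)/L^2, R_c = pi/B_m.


L^2 = D / Sigma_a = 0.618 / 0.1723 = 3.586767 cm^2
B_m^2 = (k_inf - 1) / L^2 = (1.377 - 1) / 3.586767 = 0.1051086 /cm^2
For a bare sphere: B_g = pi/R, so R_c = pi / sqrt(B_m^2)
R_c = pi / sqrt(0.1051086) = 9.6902 cm

9.6902


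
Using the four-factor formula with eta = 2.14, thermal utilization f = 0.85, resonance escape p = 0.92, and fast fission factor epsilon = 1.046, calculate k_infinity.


k_inf = eta * f * p * epsilon
k_inf = 2.14 * 0.85 * 0.92 * 1.046
k_inf = 1.7505

1.7505


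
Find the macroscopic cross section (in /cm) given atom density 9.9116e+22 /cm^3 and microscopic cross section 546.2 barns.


Sigma = N * sigma_barns * 1e-24
Sigma = 9.9116e+22 * 546.2 * 1e-24
Sigma = 54.137 /cm

54.137


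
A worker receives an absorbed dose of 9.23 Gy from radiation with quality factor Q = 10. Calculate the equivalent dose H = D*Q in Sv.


H = D * Q
H = 9.23 * 10
H = 92.300 Sv

92.300


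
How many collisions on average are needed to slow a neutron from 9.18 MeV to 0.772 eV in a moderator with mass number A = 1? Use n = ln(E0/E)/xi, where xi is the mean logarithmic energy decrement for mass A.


xi = 1 + (A-1)^2/(2A)*ln((A-1)/(A+1)) = 1 (for A = 1)
n = ln(E0/E) / xi
n = ln(9.18e6 / 0.772) / 1
n = ln(1.189119e+07) / 1 = 16.291

16.291


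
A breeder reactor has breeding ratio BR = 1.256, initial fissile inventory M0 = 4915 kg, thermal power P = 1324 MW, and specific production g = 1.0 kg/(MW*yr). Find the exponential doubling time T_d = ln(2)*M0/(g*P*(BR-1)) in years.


Breeding gain G = BR - 1 = 1.256 - 1 = 0.256
Fissile production rate = g * P * G = 1.0 * 1324 * 0.256 = 338.944 kg/yr
T_d = ln(2) * M0 / (g * P * G)
T_d = ln(2) * 4915 / 338.944 = 10.051 yr

10.051


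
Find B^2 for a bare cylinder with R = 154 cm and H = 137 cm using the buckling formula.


B^2 = (2.405/R)^2 + (pi/H)^2
B^2 = (2.405/154)^2 + (pi/137)^2
B^2 = 7.6973e-04 /cm^2

7.6973e-04


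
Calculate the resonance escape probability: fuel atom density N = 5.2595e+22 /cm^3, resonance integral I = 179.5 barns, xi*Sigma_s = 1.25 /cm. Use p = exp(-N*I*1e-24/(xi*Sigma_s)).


p = exp(-N * I * 1e-24 / (xi*Sigma_s))
p = exp(-5.2595e+22 * 179.5 * 1e-24 / 1.25)
p = 5.2472e-04

5.2472e-04


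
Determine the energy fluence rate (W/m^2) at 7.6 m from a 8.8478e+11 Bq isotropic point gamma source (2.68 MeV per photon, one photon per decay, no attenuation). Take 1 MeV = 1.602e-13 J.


psi = A * E * 1.602e-13 / (4*pi*r^2)
psi = 8.8478e+11 * 2.68 * 1.602e-13 / (4*pi*7.6^2)
psi = 5.2335e-04 W/m^2

5.2335e-04


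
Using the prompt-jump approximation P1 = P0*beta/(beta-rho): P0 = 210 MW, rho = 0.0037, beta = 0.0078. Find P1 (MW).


P1/P0 = beta / (beta - rho)
P1/P0 = 0.0078 / (0.0078 - 0.0037) = 1.902439
P1 = 210 * 1.902439 = 399.51 MW

399.51


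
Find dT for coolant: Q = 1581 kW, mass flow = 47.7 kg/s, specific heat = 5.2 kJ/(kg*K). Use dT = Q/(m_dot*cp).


dT = Q / (m_dot * cp)
dT = 1581 / (47.7 * 5.2)
dT = 6.3740 C

6.3740


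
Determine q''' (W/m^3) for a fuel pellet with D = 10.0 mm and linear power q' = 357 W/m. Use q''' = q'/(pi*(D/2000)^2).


r = D / 2 / 1000 = 10.0 / 2 / 1000 = 0.005 m
q''' = q' / (pi * r^2)
q''' = 357 / (pi * 0.005^2)
q''' = 4.5455e+06 W/m^3

4.5455e+06


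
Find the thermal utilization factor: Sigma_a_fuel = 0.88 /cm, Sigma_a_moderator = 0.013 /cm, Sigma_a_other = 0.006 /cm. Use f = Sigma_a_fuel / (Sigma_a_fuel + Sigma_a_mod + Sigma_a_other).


f = Sigma_a_fuel / (Sigma_a_fuel + Sigma_a_mod + Sigma_a_other)
f = 0.88 / (0.88 + 0.013 + 0.006)
f = 0.97887

0.97887


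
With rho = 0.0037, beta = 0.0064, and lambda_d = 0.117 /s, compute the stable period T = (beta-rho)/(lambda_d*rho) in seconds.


T = (beta - rho) / (lambda_d * rho)
T = (0.0064 - 0.0037) / (0.117 * 0.0037)
T = 6.2370 s

6.2370


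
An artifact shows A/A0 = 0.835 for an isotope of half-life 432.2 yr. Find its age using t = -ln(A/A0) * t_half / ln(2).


lambda = ln(2) / t_half = ln(2) / 432.2 = 0.001603765 /yr
t = -ln(A/A0) / lambda
t = -ln(0.835) / 0.001603765
t = 112.44 yr

112.44


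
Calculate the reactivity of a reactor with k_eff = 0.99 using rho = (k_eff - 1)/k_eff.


rho = (k_eff - 1) / k_eff
rho = (0.99 - 1) / 0.99
rho = -0.010101

-0.010101


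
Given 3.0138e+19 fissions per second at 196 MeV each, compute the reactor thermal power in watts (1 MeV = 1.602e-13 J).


P = fission_rate * E_MeV * 1.602e-13
P = 3.0138e+19 * 196 * 1.602e-13
P = 9.4631e+08 W

9.4631e+08


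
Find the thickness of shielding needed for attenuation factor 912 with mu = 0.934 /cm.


x = ln(factor) / mu
x = ln(912) / 0.934
x = 7.2973 cm

7.2973


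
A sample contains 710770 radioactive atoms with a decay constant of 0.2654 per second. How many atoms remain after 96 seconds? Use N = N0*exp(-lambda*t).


N = N0 * exp(-lambda * t)
N = 710770 * exp(-0.2654 * 96)
N = 6.1179e-06

6.1179e-06


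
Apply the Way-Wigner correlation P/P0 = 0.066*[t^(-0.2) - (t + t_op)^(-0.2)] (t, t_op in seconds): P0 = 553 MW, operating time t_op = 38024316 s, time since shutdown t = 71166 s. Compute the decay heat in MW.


P/P0 = 0.066 * [t^(-0.2) - (t + t_op)^(-0.2)]
P/P0 = 0.066 * [71166^(-0.2) - (71166 + 38024316)^(-0.2)]
P/P0 = 0.066 * [0.1070398 - 0.03046669] = 0.005053825
P = 553 * 0.005053825 = 2.7948 MW

2.7948


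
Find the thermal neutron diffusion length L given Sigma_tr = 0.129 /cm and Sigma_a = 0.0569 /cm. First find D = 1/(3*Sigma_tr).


D = 1 / (3 * Sigma_tr) = 1 / (3 * 0.129) = 2.583979 cm
L = sqrt(D / Sigma_a)
L = sqrt(2.583979 / 0.0569)
L = 6.7389 cm

6.7389


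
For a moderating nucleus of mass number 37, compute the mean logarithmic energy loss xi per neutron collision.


xi = 1 + (A-1)^2/(2A) * ln((A-1)/(A+1))
xi = 1 + (37-1)^2/(2*37) * ln((37-1)/(37 +1))
xi = 0.053093

0.053093


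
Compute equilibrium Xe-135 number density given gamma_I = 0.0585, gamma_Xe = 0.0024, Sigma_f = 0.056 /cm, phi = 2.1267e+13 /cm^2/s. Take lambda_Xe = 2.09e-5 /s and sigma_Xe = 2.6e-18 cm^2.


Xe_eq = (gamma_I + gamma_Xe) * Sigma_f * phi / (lambda_Xe + sigma_Xe * phi)
Numerator = (0.0585 + 0.0024) * 0.056 * 2.1267e+13 = 7.252898e+10
Denominator = 2.09e-5 + 2.6e-18 * 2.1267e+13 = 7.619420e-05
Xe_eq = 7.252898e+10 / 7.619420e-05 = 9.5190e+14 /cm^3

9.5190e+14


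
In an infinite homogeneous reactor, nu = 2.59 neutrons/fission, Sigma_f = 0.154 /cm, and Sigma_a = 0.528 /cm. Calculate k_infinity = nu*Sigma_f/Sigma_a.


k_inf = nu * Sigma_f / Sigma_a
k_inf = 2.59 * 0.154 / 0.528
k_inf = 0.75542

0.75542


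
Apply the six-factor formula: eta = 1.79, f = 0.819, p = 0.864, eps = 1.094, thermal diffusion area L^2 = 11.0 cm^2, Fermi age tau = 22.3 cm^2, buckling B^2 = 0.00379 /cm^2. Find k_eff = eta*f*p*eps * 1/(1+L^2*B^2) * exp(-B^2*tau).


k_inf = eta*f*p*eps = 1.79*0.819*0.864*1.094 = 1.385696
P_TNL = 1/(1 + L^2*B^2) = 1/(1 + 11.0*0.00379) = 0.9599785
P_FNL = exp(-B^2*tau) = exp(-0.00379*22.3) = 0.9189560
k_eff = k_inf * P_TNL * P_FNL = 1.385696 * 0.9599785 * 0.9189560
k_eff = 1.2224

1.2224


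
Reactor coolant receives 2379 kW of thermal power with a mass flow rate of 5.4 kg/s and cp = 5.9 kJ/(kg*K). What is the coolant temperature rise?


dT = Q / (m_dot * cp)
dT = 2379 / (5.4 * 5.9)
dT = 74.670 C

74.670


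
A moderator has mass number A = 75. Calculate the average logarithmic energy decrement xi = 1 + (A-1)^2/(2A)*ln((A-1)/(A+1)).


xi = 1 + (A-1)^2/(2A) * ln((A-1)/(A+1))
xi = 1 + (75-1)^2/(2*75) * ln((75-1)/(75 +1))
xi = 0.026431

0.026431


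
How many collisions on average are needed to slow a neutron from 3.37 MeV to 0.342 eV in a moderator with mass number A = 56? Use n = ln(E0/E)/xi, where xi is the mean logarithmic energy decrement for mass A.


xi = 1 + (A-1)^2/(2A)*ln((A-1)/(A+1)) = 0.03529286 (for A = 56)
n = ln(E0/E) / xi
n = ln(3.37e6 / 0.342) / 0.03529286
n = ln(9.853801e+06) / 0.03529286 = 456.28

456.28


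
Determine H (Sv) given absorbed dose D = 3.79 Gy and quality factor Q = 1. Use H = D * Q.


H = D * Q
H = 3.79 * 1
H = 3.7900 Sv

3.7900


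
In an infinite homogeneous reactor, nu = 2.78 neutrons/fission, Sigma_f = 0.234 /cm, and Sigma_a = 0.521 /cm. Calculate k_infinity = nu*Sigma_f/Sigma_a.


k_inf = nu * Sigma_f / Sigma_a
k_inf = 2.78 * 0.234 / 0.521
k_inf = 1.2486

1.2486


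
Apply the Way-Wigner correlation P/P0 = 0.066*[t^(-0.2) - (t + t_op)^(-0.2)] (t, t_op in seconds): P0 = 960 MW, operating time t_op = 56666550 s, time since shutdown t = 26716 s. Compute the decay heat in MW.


P/P0 = 0.066 * [t^(-0.2) - (t + t_op)^(-0.2)]
P/P0 = 0.066 * [26716^(-0.2) - (26716 + 56666550)^(-0.2)]
P/P0 = 0.066 * [0.1302104 - 0.02813803] = 0.006736776
P = 960 * 0.006736776 = 6.4673 MW

6.4673


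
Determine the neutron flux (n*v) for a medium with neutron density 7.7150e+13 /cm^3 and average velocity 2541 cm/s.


phi = n * v
phi = 7.7150e+13 * 2541
phi = 1.9604e+17 /cm^2/s

1.9604e+17


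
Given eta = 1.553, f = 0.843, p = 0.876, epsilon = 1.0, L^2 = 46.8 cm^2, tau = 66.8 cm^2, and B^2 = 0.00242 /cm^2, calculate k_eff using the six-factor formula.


k_inf = eta*f*p*eps = 1.553*0.843*0.876*1.0 = 1.146841
P_TNL = 1/(1 + L^2*B^2) = 1/(1 + 46.8*0.00242) = 0.8982660
P_FNL = exp(-B^2*tau) = exp(-0.00242*66.8) = 0.8507338
k_eff = k_inf * P_TNL * P_FNL = 1.146841 * 0.8982660 * 0.8507338
k_eff = 0.87640

0.87640


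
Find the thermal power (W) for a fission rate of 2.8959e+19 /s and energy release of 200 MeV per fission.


P = fission_rate * E_MeV * 1.602e-13
P = 2.8959e+19 * 200 * 1.602e-13
P = 9.2785e+08 W

9.2785e+08


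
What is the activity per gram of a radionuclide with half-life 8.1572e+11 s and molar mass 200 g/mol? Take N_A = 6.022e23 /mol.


lambda = ln(2) / t_half = ln(2) / 8.1572e+11 = 8.497367e-13 /s
SA = lambda * N_A / M
SA = 8.497367e-13 * 6.022e23 / 200
SA = 2.5586e+09 Bq/g

2.5586e+09


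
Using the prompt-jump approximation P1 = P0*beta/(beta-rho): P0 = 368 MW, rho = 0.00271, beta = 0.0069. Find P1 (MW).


P1/P0 = beta / (beta - rho)
P1/P0 = 0.0069 / (0.0069 - 0.00271) = 1.646778
P1 = 368 * 1.646778 = 606.01 MW

606.01


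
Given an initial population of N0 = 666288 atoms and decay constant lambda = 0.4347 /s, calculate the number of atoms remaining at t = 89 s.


N = N0 * exp(-lambda * t)
N = 666288 * exp(-0.4347 * 89)
N = 1.0509e-11

1.0509e-11


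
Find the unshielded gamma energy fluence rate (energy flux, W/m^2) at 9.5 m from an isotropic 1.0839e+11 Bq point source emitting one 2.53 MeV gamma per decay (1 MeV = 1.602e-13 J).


psi = A * E * 1.602e-13 / (4*pi*r^2)
psi = 1.0839e+11 * 2.53 * 1.602e-13 / (4*pi*9.5^2)
psi = 3.8736e-05 W/m^2

3.8736e-05


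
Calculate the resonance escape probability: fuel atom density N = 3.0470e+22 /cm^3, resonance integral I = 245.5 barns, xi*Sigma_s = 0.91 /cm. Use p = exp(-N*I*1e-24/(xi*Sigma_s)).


p = exp(-N * I * 1e-24 / (xi*Sigma_s))
p = exp(-3.0470e+22 * 245.5 * 1e-24 / 0.91)
p = 2.6916e-04

2.6916e-04


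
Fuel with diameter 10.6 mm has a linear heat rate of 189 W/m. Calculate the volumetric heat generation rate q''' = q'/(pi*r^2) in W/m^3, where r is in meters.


r = D / 2 / 1000 = 10.6 / 2 / 1000 = 0.0053 m
q''' = q' / (pi * r^2)
q''' = 189 / (pi * 0.0053^2)
q''' = 2.1417e+06 W/m^3

2.1417e+06


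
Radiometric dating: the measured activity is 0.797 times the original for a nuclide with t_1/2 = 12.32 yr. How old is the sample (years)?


lambda = ln(2) / t_half = ln(2) / 12.32 = 0.05626195 /yr
t = -ln(A/A0) / lambda
t = -ln(0.797) / 0.05626195
t = 4.0329 yr

4.0329


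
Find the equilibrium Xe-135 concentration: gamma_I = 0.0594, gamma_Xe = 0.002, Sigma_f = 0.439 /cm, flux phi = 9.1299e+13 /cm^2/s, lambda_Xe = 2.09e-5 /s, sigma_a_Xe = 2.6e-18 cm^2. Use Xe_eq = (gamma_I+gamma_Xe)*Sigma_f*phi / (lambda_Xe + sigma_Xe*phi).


Xe_eq = (gamma_I + gamma_Xe) * Sigma_f * phi / (lambda_Xe + sigma_Xe * phi)
Numerator = (0.0594 + 0.002) * 0.439 * 9.1299e+13 = 2.460928e+12
Denominator = 2.09e-5 + 2.6e-18 * 9.1299e+13 = 2.582774e-04
Xe_eq = 2.460928e+12 / 2.582774e-04 = 9.5282e+15 /cm^3

9.5282e+15


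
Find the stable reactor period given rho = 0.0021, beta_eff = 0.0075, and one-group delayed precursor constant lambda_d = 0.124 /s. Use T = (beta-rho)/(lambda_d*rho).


T = (beta - rho) / (lambda_d * rho)
T = (0.0075 - 0.0021) / (0.124 * 0.0021)
T = 20.737 s

20.737


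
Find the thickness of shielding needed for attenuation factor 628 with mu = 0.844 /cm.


x = ln(factor) / mu
x = ln(628) / 0.844
x = 7.6333 cm

7.6333


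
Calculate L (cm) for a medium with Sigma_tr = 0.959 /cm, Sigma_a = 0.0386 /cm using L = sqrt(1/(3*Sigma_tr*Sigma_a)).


D = 1 / (3 * Sigma_tr) = 1 / (3 * 0.959) = 0.3475843 cm
L = sqrt(D / Sigma_a)
L = sqrt(0.3475843 / 0.0386)
L = 3.0008 cm

3.0008


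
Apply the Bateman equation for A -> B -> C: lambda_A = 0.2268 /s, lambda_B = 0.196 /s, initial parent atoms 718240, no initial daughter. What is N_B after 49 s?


N_B(t) = lambda_A * N_A0 / (lambda_B - lambda_A) * [exp(-lambda_A*t) - exp(-lambda_B*t)]
exp(-0.2268*49) = 1.491415e-05; exp(-0.196*49) = 6.745836e-05
N_B = 0.2268 * 718240 / (0.196 - 0.2268) * (1.491415e-05 - 6.745836e-05)
N_B = 277.90

277.90


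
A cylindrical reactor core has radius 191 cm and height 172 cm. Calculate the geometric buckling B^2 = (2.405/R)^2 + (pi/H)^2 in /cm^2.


B^2 = (2.405/R)^2 + (pi/H)^2
B^2 = (2.405/191)^2 + (pi/172)^2
B^2 = 4.9216e-04 /cm^2

4.9216e-04


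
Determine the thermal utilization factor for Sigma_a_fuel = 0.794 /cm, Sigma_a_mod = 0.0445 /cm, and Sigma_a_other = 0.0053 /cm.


f = Sigma_a_fuel / (Sigma_a_fuel + Sigma_a_mod + Sigma_a_other)
f = 0.794 / (0.794 + 0.0445 + 0.0053)
f = 0.94098

0.94098
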